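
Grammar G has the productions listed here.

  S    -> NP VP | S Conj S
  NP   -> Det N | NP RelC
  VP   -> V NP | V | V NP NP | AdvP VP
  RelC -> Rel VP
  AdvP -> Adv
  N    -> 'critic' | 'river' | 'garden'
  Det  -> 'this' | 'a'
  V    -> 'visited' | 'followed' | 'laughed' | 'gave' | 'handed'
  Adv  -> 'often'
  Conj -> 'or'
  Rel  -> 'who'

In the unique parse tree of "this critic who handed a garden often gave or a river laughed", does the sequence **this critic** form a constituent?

Yes

[S [S [NP [NP [Det this] [N critic]] [RelC [Rel who] [VP [V handed] [NP [Det a] [N garden]]]]] [VP [AdvP [Adv often]] [VP [V gave]]]] [Conj or] [S [NP [Det a] [N river]] [VP [V laughed]]]]
The words 'this critic' are exhaustively dominated by a single NP node (built by NP → Det N), so they form a constituent.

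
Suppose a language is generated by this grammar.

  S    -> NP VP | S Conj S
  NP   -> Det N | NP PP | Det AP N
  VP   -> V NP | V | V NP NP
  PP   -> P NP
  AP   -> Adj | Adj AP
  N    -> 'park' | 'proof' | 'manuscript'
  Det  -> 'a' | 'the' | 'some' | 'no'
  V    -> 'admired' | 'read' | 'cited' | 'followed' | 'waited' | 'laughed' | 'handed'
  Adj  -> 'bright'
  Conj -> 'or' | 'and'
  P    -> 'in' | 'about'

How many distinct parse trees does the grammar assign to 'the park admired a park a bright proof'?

1

[S [NP [Det the] [N park]] [VP [V admired] [NP [Det a] [N park]] [NP [Det a] [AP [Adj bright]] [N proof]]]]
No rule offers an alternative attachment or grouping for any span, so this is the only derivation.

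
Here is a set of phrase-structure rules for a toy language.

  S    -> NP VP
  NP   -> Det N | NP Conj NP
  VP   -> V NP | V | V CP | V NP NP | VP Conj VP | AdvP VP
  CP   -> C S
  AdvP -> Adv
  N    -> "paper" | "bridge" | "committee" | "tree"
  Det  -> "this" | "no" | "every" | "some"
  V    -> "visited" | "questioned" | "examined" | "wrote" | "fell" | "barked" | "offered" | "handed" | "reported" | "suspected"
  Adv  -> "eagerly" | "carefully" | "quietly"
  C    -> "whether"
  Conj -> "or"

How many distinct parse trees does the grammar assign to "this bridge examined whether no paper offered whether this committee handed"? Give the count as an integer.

[S [NP [Det this] [N bridge]] [VP [V examined] [CP [C whether] [S [NP [Det no] [N paper]] [VP [V offered] [CP [C whether] [S [NP [Det this] [N committee]] [VP [V handed]]]]]]]]]
No rule offers an alternative attachment or grouping for any span, so this is the only derivation.

1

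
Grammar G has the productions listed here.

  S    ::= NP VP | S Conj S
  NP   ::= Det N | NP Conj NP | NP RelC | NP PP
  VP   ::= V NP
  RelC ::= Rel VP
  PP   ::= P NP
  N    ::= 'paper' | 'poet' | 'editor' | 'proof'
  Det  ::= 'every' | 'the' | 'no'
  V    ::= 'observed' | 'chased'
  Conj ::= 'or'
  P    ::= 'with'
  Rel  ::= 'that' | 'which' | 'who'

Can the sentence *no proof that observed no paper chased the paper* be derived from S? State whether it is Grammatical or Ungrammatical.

Grammatical

S
  NP
    NP
      Det: no
      N: proof
    RelC
      Rel: that
      VP
        V: observed
        NP
          Det: no
          N: paper
  VP
    V: chased
    NP
      Det: the
      N: paper
Every word is introduced by a lexical rule and the phrasal rules combine the resulting categories into a single S.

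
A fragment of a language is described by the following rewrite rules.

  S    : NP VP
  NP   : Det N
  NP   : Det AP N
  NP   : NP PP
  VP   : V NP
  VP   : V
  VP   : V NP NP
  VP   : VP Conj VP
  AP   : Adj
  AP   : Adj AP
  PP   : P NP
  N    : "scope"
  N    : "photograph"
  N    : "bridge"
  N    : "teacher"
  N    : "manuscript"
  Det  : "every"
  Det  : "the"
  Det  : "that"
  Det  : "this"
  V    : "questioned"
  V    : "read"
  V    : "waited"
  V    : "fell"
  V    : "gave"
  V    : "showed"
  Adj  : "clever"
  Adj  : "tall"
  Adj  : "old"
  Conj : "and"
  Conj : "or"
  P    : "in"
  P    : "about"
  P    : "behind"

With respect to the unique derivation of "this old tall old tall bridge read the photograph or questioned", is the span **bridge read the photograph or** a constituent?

[S [NP [Det this] [AP [Adj old] [AP [Adj tall] [AP [Adj old] [AP [Adj tall]]]]] [N bridge]] [VP [VP [V read] [NP [Det the] [N photograph]]] [Conj or] [VP [V questioned]]]]
The smallest constituent containing 'bridge read the photograph or' is the S spanning 'this old tall old tall bridge read the photograph or questioned'; no single node in the tree dominates exactly the given words.

No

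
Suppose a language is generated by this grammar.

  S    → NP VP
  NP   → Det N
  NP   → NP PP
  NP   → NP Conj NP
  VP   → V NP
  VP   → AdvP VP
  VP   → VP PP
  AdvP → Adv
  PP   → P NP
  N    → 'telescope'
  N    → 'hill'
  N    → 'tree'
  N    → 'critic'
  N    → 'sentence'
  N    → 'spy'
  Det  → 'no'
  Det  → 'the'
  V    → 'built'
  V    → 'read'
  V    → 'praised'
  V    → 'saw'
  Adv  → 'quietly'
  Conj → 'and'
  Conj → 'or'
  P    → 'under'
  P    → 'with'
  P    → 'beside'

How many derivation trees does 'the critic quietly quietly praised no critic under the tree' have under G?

4

Two of the 4 distinct bracketings:
[S [NP [Det the] [N critic]] [VP [AdvP [Adv quietly]] [VP [AdvP [Adv quietly]] [VP [V praised] [NP [NP [Det no] [N critic]] [PP [P under] [NP [Det the] [N tree]]]]]]]]
[S [NP [Det the] [N critic]] [VP [AdvP [Adv quietly]] [VP [AdvP [Adv quietly]] [VP [VP [V praised] [NP [Det no] [N critic]]] [PP [P under] [NP [Det the] [N tree]]]]]]]
The difference turns on whether NP → NP PP is used at the relevant span, versus an alternative expansion of NP.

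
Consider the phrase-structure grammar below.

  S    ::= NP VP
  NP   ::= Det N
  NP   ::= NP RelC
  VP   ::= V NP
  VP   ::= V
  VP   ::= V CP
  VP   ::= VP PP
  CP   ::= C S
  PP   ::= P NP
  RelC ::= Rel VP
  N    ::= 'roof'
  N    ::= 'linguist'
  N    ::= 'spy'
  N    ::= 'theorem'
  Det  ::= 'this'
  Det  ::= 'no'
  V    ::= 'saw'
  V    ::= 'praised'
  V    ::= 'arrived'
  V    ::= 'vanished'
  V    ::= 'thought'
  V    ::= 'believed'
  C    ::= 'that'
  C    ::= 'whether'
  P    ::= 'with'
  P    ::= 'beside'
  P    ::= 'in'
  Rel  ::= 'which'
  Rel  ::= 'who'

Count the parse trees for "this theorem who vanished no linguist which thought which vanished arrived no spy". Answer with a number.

3

Two of the 3 distinct bracketings:
[S [NP [NP [Det this] [N theorem]] [RelC [Rel who] [VP [V vanished] [NP [NP [NP [Det no] [N linguist]] [RelC [Rel which] [VP [V thought]]]] [RelC [Rel which] [VP [V vanished]]]]]]] [VP [V arrived] [NP [Det no] [N spy]]]]
[S [NP [NP [NP [Det this] [N theorem]] [RelC [Rel who] [VP [V vanished] [NP [NP [Det no] [N linguist]] [RelC [Rel which] [VP [V thought]]]]]]] [RelC [Rel which] [VP [V vanished]]]] [VP [V arrived] [NP [Det no] [N spy]]]]
The trees differ in how a recursive rule is bracketed over the same span.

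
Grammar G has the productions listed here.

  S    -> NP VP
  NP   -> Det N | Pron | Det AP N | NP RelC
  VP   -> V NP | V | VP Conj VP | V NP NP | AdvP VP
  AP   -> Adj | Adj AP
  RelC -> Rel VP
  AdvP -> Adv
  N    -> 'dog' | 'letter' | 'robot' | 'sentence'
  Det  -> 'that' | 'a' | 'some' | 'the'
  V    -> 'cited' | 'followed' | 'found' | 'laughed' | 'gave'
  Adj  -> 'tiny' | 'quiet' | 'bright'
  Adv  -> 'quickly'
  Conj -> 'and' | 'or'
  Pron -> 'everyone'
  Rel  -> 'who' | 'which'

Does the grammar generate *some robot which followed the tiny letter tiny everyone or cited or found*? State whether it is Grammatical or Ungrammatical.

Ungrammatical

An N word can never sit immediately before an Adj word in any string this grammar generates, so the substring 'letter tiny' rules out a derivation.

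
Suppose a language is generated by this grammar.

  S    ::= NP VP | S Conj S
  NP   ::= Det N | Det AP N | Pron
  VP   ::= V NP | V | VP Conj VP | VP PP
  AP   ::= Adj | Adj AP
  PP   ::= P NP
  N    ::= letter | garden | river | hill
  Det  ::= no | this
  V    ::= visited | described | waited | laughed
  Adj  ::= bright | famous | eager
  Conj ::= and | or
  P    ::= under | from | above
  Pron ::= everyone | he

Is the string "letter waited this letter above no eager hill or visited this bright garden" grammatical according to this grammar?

Ungrammatical

For S → NP VP, no prefix of the string parses as an NP. The alternative S rule S → S Conj S likewise has no satisfying split.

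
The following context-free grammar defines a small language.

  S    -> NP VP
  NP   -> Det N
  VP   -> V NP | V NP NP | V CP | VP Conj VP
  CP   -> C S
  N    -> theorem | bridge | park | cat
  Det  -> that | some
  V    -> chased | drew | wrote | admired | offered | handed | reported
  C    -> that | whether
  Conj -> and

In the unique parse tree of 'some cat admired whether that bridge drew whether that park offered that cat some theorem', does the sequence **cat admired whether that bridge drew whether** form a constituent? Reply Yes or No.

No

[S [NP [Det some] [N cat]] [VP [V admired] [CP [C whether] [S [NP [Det that] [N bridge]] [VP [V drew] [CP [C whether] [S [NP [Det that] [N park]] [VP [V offered] [NP [Det that] [N cat]] [NP [Det some] [N theorem]]]]]]]]]]
The smallest constituent containing 'cat admired whether that bridge drew whether' is the S spanning 'some cat admired whether that bridge drew whether that park offered that cat some theorem'; no single node in the tree dominates exactly the given words.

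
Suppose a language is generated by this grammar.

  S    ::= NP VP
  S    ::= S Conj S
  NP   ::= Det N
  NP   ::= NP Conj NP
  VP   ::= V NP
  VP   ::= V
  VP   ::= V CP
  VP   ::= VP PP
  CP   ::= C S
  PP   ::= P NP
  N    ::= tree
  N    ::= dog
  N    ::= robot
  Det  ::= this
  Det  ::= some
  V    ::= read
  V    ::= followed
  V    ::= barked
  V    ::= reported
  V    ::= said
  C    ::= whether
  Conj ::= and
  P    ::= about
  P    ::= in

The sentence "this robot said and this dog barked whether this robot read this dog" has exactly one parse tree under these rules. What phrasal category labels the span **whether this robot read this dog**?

[S [S [NP [Det this] [N robot]] [VP [V said]]] [Conj and] [S [NP [Det this] [N dog]] [VP [V barked] [CP [C whether] [S [NP [Det this] [N robot]] [VP [V read] [NP [Det this] [N dog]]]]]]]]
The span 'whether this robot read this dog' is the CP node built by CP → C S.

CP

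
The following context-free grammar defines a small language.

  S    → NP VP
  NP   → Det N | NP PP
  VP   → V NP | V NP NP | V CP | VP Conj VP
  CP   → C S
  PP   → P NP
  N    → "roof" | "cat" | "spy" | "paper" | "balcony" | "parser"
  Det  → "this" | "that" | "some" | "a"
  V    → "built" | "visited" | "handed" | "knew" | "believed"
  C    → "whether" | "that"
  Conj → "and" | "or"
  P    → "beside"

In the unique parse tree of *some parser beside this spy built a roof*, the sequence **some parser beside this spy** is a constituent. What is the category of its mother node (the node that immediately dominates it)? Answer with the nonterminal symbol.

[S [NP [NP [Det some] [N parser]] [PP [P beside] [NP [Det this] [N spy]]]] [VP [V built] [NP [Det a] [N roof]]]]
The span 'some parser beside this spy' is the NP node built by NP → NP PP.
Its mother is the S built by S → NP VP.

S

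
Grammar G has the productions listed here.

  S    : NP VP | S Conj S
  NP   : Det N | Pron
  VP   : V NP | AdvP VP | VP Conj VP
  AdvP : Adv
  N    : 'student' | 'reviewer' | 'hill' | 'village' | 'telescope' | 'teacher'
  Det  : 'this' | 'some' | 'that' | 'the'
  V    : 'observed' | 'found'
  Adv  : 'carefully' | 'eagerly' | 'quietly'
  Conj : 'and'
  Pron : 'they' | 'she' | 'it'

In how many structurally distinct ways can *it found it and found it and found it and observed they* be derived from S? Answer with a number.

Two of the 5 distinct bracketings:
[S [NP [Pron it]] [VP [VP [V found] [NP [Pron it]]] [Conj and] [VP [VP [V found] [NP [Pron it]]] [Conj and] [VP [VP [V found] [NP [Pron it]]] [Conj and] [VP [V observed] [NP [Pron they]]]]]]]
[S [NP [Pron it]] [VP [VP [V found] [NP [Pron it]]] [Conj and] [VP [VP [VP [V found] [NP [Pron it]]] [Conj and] [VP [V found] [NP [Pron it]]]] [Conj and] [VP [V observed] [NP [Pron they]]]]]]
The trees differ in how a recursive rule is bracketed over the same span.

5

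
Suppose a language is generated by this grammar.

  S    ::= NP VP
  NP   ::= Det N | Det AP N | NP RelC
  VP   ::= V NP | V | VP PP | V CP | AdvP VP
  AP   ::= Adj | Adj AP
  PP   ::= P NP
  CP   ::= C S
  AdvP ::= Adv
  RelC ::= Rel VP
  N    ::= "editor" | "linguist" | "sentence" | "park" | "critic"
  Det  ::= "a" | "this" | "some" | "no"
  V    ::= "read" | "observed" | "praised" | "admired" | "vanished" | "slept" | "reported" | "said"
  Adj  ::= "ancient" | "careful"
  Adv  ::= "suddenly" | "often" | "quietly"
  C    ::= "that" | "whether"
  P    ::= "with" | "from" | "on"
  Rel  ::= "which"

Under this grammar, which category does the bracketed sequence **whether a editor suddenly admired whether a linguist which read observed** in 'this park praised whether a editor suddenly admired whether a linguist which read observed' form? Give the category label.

CP

[S [NP [Det this] [N park]] [VP [V praised] [CP [C whether] [S [NP [Det a] [N editor]] [VP [AdvP [Adv suddenly]] [VP [V admired] [CP [C whether] [S [NP [NP [Det a] [N linguist]] [RelC [Rel which] [VP [V read]]]] [VP [V observed]]]]]]]]]]
The span 'whether a editor suddenly admired whether a linguist which read observed' is the CP node built by CP → C S.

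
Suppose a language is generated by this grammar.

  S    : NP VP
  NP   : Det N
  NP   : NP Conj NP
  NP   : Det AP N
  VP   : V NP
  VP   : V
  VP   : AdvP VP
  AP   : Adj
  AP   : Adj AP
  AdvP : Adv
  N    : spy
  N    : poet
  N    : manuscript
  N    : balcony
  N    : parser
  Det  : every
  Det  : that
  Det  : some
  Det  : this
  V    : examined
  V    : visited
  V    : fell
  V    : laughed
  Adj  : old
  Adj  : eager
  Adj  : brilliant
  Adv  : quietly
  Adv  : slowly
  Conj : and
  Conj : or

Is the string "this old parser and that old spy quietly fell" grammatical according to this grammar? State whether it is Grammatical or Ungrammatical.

[S [NP [NP [Det this] [AP [Adj old]] [N parser]] [Conj and] [NP [Det that] [AP [Adj old]] [N spy]]] [VP [AdvP [Adv quietly]] [VP [V fell]]]]
Each bracket corresponds to one application of a listed rule, so the string is derivable from S.

Grammatical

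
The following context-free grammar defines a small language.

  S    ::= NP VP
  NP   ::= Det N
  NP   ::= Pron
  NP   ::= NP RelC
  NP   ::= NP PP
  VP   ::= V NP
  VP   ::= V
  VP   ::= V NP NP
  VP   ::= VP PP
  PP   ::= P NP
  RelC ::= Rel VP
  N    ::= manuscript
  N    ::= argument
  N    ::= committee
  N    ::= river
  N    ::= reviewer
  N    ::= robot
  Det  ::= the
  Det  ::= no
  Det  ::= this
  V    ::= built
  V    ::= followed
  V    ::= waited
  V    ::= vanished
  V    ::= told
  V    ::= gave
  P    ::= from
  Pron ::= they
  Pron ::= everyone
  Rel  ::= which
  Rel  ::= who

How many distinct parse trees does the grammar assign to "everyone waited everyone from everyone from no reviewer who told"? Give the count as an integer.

Two of the 9 distinct bracketings:
[S [NP [Pron everyone]] [VP [V waited] [NP [NP [NP [Pron everyone]] [PP [P from] [NP [NP [Pron everyone]] [PP [P from] [NP [Det no] [N reviewer]]]]]] [RelC [Rel who] [VP [V told]]]]]]
[S [NP [Pron everyone]] [VP [V waited] [NP [NP [NP [NP [Pron everyone]] [PP [P from] [NP [Pron everyone]]]] [PP [P from] [NP [Det no] [N reviewer]]]] [RelC [Rel who] [VP [V told]]]]]]
The trees differ in how a recursive rule is bracketed over the same span.

9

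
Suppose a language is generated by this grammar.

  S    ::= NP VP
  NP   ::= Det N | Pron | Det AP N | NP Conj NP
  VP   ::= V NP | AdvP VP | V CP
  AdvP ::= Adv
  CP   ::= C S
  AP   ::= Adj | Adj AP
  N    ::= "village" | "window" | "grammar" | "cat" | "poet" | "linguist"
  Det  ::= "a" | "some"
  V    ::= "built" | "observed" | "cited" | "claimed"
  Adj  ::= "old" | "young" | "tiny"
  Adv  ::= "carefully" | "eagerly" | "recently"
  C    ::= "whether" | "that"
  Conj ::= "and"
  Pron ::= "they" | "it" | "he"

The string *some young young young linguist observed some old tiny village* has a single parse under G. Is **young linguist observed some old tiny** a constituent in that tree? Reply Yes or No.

No

[S [NP [Det some] [AP [Adj young] [AP [Adj young] [AP [Adj young]]]] [N linguist]] [VP [V observed] [NP [Det some] [AP [Adj old] [AP [Adj tiny]]] [N village]]]]
The smallest constituent containing 'young linguist observed some old tiny' is the S spanning 'some young young young linguist observed some old tiny village'; no single node in the tree dominates exactly the given words.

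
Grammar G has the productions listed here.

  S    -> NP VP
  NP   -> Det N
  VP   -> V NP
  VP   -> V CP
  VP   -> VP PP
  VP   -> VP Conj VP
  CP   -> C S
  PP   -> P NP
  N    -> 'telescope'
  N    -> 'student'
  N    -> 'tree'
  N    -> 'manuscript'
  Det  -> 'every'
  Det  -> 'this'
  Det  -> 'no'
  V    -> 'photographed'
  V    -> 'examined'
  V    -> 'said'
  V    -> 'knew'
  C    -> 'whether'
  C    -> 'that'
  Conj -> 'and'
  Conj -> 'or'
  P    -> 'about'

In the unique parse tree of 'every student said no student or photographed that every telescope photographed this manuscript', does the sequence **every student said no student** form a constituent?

[S [NP [Det every] [N student]] [VP [VP [V said] [NP [Det no] [N student]]] [Conj or] [VP [V photographed] [CP [C that] [S [NP [Det every] [N telescope]] [VP [V photographed] [NP [Det this] [N manuscript]]]]]]]]
The smallest constituent containing 'every student said no student' is the S spanning 'every student said no student or photographed that every telescope photographed this manuscript'; no single node in the tree dominates exactly the given words.

No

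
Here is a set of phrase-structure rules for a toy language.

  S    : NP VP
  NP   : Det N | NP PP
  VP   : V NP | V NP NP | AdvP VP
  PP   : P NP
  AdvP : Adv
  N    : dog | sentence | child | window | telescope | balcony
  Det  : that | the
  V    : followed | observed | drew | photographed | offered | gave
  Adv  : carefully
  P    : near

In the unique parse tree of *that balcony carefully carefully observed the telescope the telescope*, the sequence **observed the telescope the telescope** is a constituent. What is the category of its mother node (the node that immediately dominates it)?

VP

[S [NP [Det that] [N balcony]] [VP [AdvP [Adv carefully]] [VP [AdvP [Adv carefully]] [VP [V observed] [NP [Det the] [N telescope]] [NP [Det the] [N telescope]]]]]]
The span 'observed the telescope the telescope' is the VP node built by VP → V NP NP.
Its mother is the VP built by VP → AdvP VP.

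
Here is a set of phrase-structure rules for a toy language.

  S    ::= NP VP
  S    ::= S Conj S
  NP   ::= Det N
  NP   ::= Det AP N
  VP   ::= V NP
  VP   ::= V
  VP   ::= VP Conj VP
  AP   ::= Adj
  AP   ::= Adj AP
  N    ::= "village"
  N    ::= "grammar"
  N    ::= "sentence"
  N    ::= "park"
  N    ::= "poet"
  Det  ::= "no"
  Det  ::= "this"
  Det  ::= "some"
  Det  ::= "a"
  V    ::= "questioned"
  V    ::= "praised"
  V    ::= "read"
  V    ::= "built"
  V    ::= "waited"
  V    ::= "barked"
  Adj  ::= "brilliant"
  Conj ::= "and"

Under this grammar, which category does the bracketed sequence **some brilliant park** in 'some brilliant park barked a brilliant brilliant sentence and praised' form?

NP

[S [NP [Det some] [AP [Adj brilliant]] [N park]] [VP [VP [V barked] [NP [Det a] [AP [Adj brilliant] [AP [Adj brilliant]]] [N sentence]]] [Conj and] [VP [V praised]]]]
The span 'some brilliant park' is the NP node built by NP → Det AP N.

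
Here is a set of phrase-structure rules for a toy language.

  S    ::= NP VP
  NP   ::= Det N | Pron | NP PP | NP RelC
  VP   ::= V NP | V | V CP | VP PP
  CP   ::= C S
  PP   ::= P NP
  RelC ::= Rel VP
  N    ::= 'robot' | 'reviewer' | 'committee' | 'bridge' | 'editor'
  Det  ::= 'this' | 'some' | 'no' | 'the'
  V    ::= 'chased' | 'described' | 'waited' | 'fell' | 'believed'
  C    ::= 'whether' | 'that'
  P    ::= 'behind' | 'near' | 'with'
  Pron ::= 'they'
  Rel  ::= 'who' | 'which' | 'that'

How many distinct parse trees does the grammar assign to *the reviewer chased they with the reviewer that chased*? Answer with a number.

Two of the 3 distinct bracketings:
[S [NP [Det the] [N reviewer]] [VP [V chased] [NP [NP [Pron they]] [PP [P with] [NP [NP [Det the] [N reviewer]] [RelC [Rel that] [VP [V chased]]]]]]]]
[S [NP [Det the] [N reviewer]] [VP [V chased] [NP [NP [NP [Pron they]] [PP [P with] [NP [Det the] [N reviewer]]]] [RelC [Rel that] [VP [V chased]]]]]]
The trees differ in how a recursive rule is bracketed over the same span.

3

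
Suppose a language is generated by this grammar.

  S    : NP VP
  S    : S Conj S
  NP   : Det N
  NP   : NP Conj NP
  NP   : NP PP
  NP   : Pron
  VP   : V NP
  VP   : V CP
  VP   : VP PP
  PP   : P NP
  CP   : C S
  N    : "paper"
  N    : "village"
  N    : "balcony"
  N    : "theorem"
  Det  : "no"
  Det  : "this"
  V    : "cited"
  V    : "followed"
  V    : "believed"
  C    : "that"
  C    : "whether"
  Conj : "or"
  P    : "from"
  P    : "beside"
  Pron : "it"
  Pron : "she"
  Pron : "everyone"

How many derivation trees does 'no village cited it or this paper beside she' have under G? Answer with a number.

3

Two of the 3 distinct bracketings:
[S [NP [Det no] [N village]] [VP [V cited] [NP [NP [Pron it]] [Conj or] [NP [NP [Det this] [N paper]] [PP [P beside] [NP [Pron she]]]]]]]
[S [NP [Det no] [N village]] [VP [V cited] [NP [NP [NP [Pron it]] [Conj or] [NP [Det this] [N paper]]] [PP [P beside] [NP [Pron she]]]]]]
The trees differ in how a recursive rule is bracketed over the same span.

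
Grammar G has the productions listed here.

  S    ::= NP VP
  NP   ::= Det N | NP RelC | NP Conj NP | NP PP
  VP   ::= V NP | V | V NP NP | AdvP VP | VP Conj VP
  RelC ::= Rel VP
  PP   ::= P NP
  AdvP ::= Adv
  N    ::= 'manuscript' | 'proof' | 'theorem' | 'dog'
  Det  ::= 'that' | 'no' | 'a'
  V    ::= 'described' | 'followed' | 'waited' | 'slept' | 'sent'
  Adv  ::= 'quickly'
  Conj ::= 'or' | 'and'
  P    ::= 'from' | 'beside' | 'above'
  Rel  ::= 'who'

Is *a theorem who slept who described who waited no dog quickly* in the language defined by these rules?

Ungrammatical

For S → NP VP, every NP-prefix leaves a non-VP remainder: after 'a theorem' the remainder is not a VP; after 'a theorem who slept' the remainder is not a VP; after 'a theorem who slept who described' the remainder is not a VP (and 2 more).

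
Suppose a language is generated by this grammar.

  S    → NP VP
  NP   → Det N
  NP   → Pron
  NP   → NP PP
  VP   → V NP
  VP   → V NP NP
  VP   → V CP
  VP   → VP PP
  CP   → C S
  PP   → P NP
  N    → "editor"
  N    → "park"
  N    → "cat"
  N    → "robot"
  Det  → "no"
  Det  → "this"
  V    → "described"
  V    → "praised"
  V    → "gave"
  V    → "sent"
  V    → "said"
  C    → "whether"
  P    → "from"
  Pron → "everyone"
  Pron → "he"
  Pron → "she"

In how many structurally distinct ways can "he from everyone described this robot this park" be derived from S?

[S [NP [NP [Pron he]] [PP [P from] [NP [Pron everyone]]]] [VP [V described] [NP [Det this] [N robot]] [NP [Det this] [N park]]]]
No rule offers an alternative attachment or grouping for any span, so this is the only derivation.

1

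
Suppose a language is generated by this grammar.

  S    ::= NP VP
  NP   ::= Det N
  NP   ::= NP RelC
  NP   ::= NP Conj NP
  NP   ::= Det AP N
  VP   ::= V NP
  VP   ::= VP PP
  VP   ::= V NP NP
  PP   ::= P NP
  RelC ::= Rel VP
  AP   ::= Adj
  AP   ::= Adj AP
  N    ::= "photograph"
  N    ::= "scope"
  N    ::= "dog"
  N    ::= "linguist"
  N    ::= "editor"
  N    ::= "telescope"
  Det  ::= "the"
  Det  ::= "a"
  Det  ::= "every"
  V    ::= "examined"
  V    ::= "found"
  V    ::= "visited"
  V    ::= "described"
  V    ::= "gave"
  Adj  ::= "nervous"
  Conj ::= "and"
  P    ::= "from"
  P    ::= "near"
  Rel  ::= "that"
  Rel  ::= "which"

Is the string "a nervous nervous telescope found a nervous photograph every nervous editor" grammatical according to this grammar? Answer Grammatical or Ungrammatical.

[S [NP [Det a] [AP [Adj nervous] [AP [Adj nervous]]] [N telescope]] [VP [V found] [NP [Det a] [AP [Adj nervous]] [N photograph]] [NP [Det every] [AP [Adj nervous]] [N editor]]]]
Each bracket corresponds to one application of a listed rule, so the string is derivable from S.

Grammatical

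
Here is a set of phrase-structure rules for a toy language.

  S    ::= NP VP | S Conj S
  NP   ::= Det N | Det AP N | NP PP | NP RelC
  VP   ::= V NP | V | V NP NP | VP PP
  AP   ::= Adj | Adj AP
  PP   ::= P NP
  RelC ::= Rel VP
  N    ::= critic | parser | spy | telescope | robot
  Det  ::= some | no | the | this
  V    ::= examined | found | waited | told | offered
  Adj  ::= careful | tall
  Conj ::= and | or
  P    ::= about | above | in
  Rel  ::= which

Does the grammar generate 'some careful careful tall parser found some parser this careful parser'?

[S [NP [Det some] [AP [Adj careful] [AP [Adj careful] [AP [Adj tall]]]] [N parser]] [VP [V found] [NP [Det some] [N parser]] [NP [Det this] [AP [Adj careful]] [N parser]]]]
Every word is introduced by a lexical rule and the phrasal rules combine the resulting categories into a single S.

Grammatical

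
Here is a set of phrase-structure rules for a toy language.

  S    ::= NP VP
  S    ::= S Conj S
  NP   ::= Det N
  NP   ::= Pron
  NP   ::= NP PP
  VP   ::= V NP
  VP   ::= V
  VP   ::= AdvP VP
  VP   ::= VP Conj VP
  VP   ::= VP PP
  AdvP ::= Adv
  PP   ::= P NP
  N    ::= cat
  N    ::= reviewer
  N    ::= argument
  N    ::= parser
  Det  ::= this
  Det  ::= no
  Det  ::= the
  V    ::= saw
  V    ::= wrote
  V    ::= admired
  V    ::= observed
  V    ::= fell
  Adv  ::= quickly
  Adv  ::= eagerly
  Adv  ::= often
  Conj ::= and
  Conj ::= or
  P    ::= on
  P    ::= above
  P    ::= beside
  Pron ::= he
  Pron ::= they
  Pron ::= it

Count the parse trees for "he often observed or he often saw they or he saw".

2

The two bracketings:
[S [S [NP [Pron he]] [VP [AdvP [Adv often]] [VP [V observed]]]] [Conj or] [S [S [NP [Pron he]] [VP [AdvP [Adv often]] [VP [V saw] [NP [Pron they]]]]] [Conj or] [S [NP [Pron he]] [VP [V saw]]]]]
[S [S [S [NP [Pron he]] [VP [AdvP [Adv often]] [VP [V observed]]]] [Conj or] [S [NP [Pron he]] [VP [AdvP [Adv often]] [VP [V saw] [NP [Pron they]]]]]] [Conj or] [S [NP [Pron he]] [VP [V saw]]]]
The trees differ in how a recursive rule is bracketed over the same span.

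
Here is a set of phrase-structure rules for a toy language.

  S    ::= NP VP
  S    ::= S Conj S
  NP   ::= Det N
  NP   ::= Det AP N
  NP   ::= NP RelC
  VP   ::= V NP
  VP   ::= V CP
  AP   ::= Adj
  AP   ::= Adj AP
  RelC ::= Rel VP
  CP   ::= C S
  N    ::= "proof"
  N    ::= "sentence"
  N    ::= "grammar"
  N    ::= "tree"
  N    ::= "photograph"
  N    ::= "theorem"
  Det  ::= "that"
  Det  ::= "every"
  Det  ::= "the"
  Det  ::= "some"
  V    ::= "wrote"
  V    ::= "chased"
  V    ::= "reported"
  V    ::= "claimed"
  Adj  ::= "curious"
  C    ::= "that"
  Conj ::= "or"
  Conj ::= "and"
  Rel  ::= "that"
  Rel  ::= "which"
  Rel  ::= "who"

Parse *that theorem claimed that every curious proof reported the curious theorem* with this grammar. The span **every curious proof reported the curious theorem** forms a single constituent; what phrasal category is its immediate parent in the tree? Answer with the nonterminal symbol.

S
  NP
    Det: that
    N: theorem
  VP
    V: claimed
    CP
      C: that
      S
        NP
          Det: every
          AP
            Adj: curious
          N: proof
        VP
          V: reported
          NP
            Det: the
            AP
              Adj: curious
            N: theorem
The span 'every curious proof reported the curious theorem' is the S node built by S → NP VP.
Its mother is the CP built by CP → C S.

CP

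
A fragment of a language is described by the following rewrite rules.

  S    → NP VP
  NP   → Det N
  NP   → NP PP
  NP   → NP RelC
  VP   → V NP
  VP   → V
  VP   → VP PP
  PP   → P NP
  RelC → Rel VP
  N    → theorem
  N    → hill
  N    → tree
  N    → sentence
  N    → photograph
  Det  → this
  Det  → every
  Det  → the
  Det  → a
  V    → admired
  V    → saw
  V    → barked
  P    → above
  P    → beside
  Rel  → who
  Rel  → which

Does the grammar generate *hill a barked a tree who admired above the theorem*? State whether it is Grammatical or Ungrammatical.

An N word can never sit immediately before a Det word in any string this grammar generates, so the substring 'hill a' rules out a derivation.

Ungrammatical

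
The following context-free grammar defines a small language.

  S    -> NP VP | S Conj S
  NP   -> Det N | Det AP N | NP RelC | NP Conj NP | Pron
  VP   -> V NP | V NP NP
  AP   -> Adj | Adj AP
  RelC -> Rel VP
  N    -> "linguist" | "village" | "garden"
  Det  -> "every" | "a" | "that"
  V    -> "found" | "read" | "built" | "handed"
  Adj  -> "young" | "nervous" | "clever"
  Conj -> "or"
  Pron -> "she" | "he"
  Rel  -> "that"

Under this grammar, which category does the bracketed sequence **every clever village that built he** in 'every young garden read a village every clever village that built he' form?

S
  NP
    Det: every
    AP
      Adj: young
    N: garden
  VP
    V: read
    NP
      Det: a
      N: village
    NP
      NP
        Det: every
        AP
          Adj: clever
        N: village
      RelC
        Rel: that
        VP
          V: built
          NP
            Pron: he
The span 'every clever village that built he' is the NP node built by NP → NP RelC.

NP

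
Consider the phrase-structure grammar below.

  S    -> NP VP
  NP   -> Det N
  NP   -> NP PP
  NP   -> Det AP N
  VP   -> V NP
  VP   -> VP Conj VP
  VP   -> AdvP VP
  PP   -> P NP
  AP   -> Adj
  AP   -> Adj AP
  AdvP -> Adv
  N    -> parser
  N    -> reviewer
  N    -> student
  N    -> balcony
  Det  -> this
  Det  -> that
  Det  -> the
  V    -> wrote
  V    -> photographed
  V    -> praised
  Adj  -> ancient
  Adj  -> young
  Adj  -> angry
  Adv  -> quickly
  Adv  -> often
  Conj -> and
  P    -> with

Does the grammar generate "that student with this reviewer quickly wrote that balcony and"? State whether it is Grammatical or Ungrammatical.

For S → NP VP, every NP-prefix leaves a non-VP remainder: after 'that student' the remainder is not a VP; after 'that student with this reviewer' the remainder is not a VP.

Ungrammatical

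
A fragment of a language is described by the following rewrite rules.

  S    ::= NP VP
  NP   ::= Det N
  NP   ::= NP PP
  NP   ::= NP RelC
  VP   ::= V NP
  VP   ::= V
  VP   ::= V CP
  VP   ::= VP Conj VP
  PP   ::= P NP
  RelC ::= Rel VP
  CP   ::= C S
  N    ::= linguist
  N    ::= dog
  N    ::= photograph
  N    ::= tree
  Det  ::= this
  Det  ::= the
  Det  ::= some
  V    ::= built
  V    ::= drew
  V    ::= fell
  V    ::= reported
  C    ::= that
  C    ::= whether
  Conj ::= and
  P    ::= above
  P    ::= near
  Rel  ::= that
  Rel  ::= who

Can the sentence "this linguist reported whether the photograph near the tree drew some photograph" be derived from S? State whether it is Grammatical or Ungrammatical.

[S [NP [Det this] [N linguist]] [VP [V reported] [CP [C whether] [S [NP [NP [Det the] [N photograph]] [PP [P near] [NP [Det the] [N tree]]]] [VP [V drew] [NP [Det some] [N photograph]]]]]]]
The bracketing above is licensed at every node by one of the given productions, with S at the root.

Grammatical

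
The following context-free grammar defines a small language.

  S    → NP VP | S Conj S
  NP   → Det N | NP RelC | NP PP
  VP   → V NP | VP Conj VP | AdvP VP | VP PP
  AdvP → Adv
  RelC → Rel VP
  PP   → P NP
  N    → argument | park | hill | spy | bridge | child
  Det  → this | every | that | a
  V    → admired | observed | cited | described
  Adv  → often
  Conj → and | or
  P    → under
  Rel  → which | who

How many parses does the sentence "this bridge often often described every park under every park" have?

4

Two of the 4 distinct bracketings:
[S [NP [Det this] [N bridge]] [VP [AdvP [Adv often]] [VP [AdvP [Adv often]] [VP [V described] [NP [NP [Det every] [N park]] [PP [P under] [NP [Det every] [N park]]]]]]]]
[S [NP [Det this] [N bridge]] [VP [AdvP [Adv often]] [VP [AdvP [Adv often]] [VP [VP [V described] [NP [Det every] [N park]]] [PP [P under] [NP [Det every] [N park]]]]]]]
The difference turns on whether NP → NP PP is used at the relevant span, versus an alternative expansion of NP.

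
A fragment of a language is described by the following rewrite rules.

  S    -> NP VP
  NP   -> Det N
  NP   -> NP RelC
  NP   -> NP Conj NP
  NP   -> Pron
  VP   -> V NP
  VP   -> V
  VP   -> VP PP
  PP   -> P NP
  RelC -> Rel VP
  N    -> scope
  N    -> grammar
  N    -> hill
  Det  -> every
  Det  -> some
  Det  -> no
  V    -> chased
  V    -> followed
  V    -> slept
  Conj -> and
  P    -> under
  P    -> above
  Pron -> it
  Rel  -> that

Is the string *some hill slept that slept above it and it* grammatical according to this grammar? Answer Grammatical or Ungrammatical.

Ungrammatical

For S → NP VP, the only prefix that parses as NP is 'some hill', but the remainder 'slept that slept above it and it' is not a VP under these rules.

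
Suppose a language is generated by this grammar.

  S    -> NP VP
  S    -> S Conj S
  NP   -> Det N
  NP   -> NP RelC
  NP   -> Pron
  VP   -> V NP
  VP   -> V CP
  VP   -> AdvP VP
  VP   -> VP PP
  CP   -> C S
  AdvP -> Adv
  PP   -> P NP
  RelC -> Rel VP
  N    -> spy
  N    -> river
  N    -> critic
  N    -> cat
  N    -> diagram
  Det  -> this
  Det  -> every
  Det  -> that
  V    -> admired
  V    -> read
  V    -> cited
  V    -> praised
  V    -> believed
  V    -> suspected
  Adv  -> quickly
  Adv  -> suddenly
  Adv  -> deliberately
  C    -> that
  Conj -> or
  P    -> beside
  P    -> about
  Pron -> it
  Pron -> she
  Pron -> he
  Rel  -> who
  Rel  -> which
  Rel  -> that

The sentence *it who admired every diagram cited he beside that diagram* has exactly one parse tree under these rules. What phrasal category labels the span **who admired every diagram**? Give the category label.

RelC

S
  NP
    NP
      Pron: it
    RelC
      Rel: who
      VP
        V: admired
        NP
          Det: every
          N: diagram
  VP
    VP
      V: cited
      NP
        Pron: he
    PP
      P: beside
      NP
        Det: that
        N: diagram
The span 'who admired every diagram' is the RelC node built by RelC → Rel VP.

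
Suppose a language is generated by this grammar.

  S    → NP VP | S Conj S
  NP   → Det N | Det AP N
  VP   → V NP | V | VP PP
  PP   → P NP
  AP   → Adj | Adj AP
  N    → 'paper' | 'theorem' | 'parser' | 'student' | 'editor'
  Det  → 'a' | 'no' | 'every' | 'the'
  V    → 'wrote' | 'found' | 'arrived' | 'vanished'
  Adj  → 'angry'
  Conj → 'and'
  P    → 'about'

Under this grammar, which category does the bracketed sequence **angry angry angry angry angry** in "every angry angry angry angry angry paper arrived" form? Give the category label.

AP

[S [NP [Det every] [AP [Adj angry] [AP [Adj angry] [AP [Adj angry] [AP [Adj angry] [AP [Adj angry]]]]]] [N paper]] [VP [V arrived]]]
The span 'angry angry angry angry angry' is the AP node built by AP → Adj AP.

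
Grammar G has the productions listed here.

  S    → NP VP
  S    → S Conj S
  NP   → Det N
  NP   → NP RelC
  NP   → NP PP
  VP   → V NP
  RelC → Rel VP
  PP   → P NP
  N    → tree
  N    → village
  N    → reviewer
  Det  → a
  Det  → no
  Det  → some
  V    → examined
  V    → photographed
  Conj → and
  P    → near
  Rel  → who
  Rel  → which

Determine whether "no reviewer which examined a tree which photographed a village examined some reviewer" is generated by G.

Grammatical

S
  NP
    NP
      Det: no
      N: reviewer
    RelC
      Rel: which
      VP
        V: examined
        NP
          NP
            Det: a
            N: tree
          RelC
            Rel: which
            VP
              V: photographed
              NP
                Det: a
                N: village
  VP
    V: examined
    NP
      Det: some
      N: reviewer
Each bracket corresponds to one application of a listed rule, so the string is derivable from S.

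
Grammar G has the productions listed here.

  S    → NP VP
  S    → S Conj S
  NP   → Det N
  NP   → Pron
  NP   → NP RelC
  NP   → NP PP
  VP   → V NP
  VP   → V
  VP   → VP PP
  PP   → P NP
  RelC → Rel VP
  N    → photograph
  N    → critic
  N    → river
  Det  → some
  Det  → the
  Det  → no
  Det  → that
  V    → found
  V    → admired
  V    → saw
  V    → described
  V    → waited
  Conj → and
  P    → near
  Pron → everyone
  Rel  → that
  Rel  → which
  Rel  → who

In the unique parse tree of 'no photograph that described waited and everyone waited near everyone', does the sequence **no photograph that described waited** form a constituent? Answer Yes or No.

Yes

[S [S [NP [NP [Det no] [N photograph]] [RelC [Rel that] [VP [V described]]]] [VP [V waited]]] [Conj and] [S [NP [Pron everyone]] [VP [VP [V waited]] [PP [P near] [NP [Pron everyone]]]]]]
The words 'no photograph that described waited' are exhaustively dominated by a single S node (built by S → NP VP), so they form a constituent.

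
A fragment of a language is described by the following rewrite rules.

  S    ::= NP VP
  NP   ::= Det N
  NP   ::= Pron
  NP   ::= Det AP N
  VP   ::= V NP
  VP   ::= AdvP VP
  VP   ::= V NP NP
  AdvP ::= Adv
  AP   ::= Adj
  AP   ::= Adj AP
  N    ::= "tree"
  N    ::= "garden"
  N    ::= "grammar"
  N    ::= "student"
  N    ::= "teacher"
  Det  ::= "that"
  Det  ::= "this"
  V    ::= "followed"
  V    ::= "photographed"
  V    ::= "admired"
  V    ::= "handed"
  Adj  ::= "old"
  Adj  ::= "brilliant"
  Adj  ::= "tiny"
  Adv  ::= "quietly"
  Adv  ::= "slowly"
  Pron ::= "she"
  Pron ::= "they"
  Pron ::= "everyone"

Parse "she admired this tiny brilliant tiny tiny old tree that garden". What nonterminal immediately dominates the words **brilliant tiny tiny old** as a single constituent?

[S [NP [Pron she]] [VP [V admired] [NP [Det this] [AP [Adj tiny] [AP [Adj brilliant] [AP [Adj tiny] [AP [Adj tiny] [AP [Adj old]]]]]] [N tree]] [NP [Det that] [N garden]]]]
The span 'brilliant tiny tiny old' is the AP node built by AP → Adj AP.

AP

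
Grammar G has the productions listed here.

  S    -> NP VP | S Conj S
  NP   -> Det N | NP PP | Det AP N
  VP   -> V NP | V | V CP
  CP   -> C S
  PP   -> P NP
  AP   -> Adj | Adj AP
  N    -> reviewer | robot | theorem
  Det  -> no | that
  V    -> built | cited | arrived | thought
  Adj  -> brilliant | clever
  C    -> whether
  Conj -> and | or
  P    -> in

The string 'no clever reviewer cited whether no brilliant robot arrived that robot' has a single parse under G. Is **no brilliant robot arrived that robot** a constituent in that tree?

Yes

[S [NP [Det no] [AP [Adj clever]] [N reviewer]] [VP [V cited] [CP [C whether] [S [NP [Det no] [AP [Adj brilliant]] [N robot]] [VP [V arrived] [NP [Det that] [N robot]]]]]]]
The words 'no brilliant robot arrived that robot' are exhaustively dominated by a single S node (built by S → NP VP), so they form a constituent.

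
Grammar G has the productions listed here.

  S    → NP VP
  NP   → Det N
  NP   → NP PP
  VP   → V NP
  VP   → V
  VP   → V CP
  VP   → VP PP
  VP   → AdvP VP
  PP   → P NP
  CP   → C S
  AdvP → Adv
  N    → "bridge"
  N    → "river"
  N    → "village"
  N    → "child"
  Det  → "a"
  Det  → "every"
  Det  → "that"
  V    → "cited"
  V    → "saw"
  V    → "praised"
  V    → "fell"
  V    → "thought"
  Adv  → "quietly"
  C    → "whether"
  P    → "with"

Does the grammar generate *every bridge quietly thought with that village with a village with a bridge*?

Grammatical

[S [NP [Det every] [N bridge]] [VP [VP [AdvP [Adv quietly]] [VP [V thought]]] [PP [P with] [NP [NP [Det that] [N village]] [PP [P with] [NP [NP [Det a] [N village]] [PP [P with] [NP [Det a] [N bridge]]]]]]]]]
Every word is introduced by a lexical rule and the phrasal rules combine the resulting categories into a single S.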